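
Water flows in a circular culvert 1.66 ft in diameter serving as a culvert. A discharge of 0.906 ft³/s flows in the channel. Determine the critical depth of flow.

At critical depth, Q² T / (g A³) = 1, i.e. A³/T = Q²/g = 0.906²/32.2 = 0.02549.
Trying y = 0.297 ft: A³/T = 0.01423 — too small.
Trying y = 0.345 ft: A³/T = 0.02561 — matches.

y_c = 0.345 ft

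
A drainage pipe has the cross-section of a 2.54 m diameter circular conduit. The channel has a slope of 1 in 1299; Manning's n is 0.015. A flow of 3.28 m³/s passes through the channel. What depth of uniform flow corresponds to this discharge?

Manning's equation rearranged: A R^(2/3) = nQ / (1·√S) = 0.015 × 3.28 / (√0.0007698) = 1.773.
At y = 1.48 m: A R^(2/3) = 2.404 — over.
At y = 1.23 m: A R^(2/3) = 1.772 — ≈ 1.773.

y_n = 1.23 m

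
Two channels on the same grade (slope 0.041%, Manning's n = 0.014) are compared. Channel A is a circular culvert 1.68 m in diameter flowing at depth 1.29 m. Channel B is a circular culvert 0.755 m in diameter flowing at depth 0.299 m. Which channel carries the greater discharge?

Channel A: For a circular section of diameter D = 1.68 m at depth y = 1.29 m, the central angle is θ = 2 arccos(1 − 2y/D) = 4.272 rad. Then A = (D²/8)(θ − sin θ) = 1.826 m² and P = Dθ/2 = 3.589 m. Hydraulic radius R = A/P = 1.826/3.589 = 0.5089 m. Q_A = (1/0.014)·1.826·0.5089^(2/3)·√0.00041 = 1.684 m³/s.
Channel B: For a circular section of diameter D = 0.755 m at depth y = 0.299 m, the central angle is θ = 2 arccos(1 − 2y/D) = 2.723 rad. Then A = (D²/8)(θ − sin θ) = 0.165 m² and P = Dθ/2 = 1.028 m. Hydraulic radius R = A/P = 0.165/1.028 = 0.1605 m. Q_B = (1/0.014)·0.165·0.1605^(2/3)·√0.00041 = 0.0705 m³/s.
Q_A = 1.684 m³/s vs Q_B = 0.0705 m³/s, so channel A carries more.

channel A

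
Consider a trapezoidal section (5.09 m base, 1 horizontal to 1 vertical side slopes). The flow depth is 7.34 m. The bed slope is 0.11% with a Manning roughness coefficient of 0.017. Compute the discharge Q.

With bottom width b = 5.09 m and side slope z = 1: A = (b + zy)y = (5.09 + 1×7.34)×7.34 = 91.24 m²; P = b + 2y√(1+z²) = 5.09 + 2×7.34×1.414 = 25.85 m.
Hydraulic radius R = A/P = 91.24/25.85 = 3.529 m.
Manning's equation: Q = (1/n) A R^(2/3) S^(1/2) = (1/0.017) × 91.24 × 3.529^(2/3) × 0.0011^(1/2) = 413 m³/s.

Q = 413 m³/s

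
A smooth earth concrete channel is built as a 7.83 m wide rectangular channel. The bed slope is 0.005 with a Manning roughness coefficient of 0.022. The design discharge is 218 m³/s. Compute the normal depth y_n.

Manning's equation rearranged: A R^(2/3) = nQ / (1·√S) = 0.022 × 218 / (√0.005) = 67.83.
Try y = 4.45 m: A R^(2/3) = 56.82 — too small.
Try y = 5.1 m: A R^(2/3) = 67.85 — ≈ 67.83.

y_n = 5.1 m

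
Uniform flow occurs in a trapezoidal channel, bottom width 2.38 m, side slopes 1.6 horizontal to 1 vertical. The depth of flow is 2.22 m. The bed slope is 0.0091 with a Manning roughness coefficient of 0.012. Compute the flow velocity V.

V = 9.1 m/s

With bottom width b = 2.38 m and side slope z = 1.6: A = (b + zy)y = (2.38 + 1.6×2.22)×2.22 = 13.17 m²; P = b + 2y√(1+z²) = 2.38 + 2×2.22×1.887 = 10.76 m.
Hydraulic radius R = A/P = 13.17/10.76 = 1.224 m.
From Manning's equation, V = (1/n) R^(2/3) S^(1/2) = (1/0.012) × 1.224^(2/3) × 0.0091^(1/2) = 9.1 m/s.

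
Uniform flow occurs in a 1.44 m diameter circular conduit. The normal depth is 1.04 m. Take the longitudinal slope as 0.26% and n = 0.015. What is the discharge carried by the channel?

Q = 2.44 m³/s

For a circular section of diameter D = 1.44 m at depth y = 1.04 m, the central angle is θ = 2 arccos(1 − 2y/D) = 4.063 rad. Then A = (D²/8)(θ − sin θ) = 1.259 m² and P = Dθ/2 = 2.925 m.
Hydraulic radius R = A/P = 1.259/2.925 = 0.4306 m.
Manning's equation: Q = (1/n) A R^(2/3) S^(1/2) = (1/0.015) × 1.259 × 0.4306^(2/3) × 0.0026^(1/2) = 2.44 m³/s.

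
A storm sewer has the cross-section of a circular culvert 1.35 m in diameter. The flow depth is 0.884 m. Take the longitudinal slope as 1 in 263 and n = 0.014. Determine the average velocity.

V = 2.35 m/s

For a circular section of diameter D = 1.35 m at depth y = 0.884 m, the central angle is θ = 2 arccos(1 − 2y/D) = 3.771 rad. Then A = (D²/8)(θ − sin θ) = 0.9933 m² and P = Dθ/2 = 2.546 m.
Hydraulic radius R = A/P = 0.9933/2.546 = 0.3902 m.
From Manning's equation, V = (1/n) R^(2/3) S^(1/2) = (1/0.014) × 0.3902^(2/3) × 0.003802^(1/2) = 2.35 m/s.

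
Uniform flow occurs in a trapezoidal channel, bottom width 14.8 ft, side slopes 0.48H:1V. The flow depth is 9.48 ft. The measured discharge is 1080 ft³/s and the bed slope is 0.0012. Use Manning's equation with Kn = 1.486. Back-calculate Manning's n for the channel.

With bottom width b = 14.8 ft and side slope z = 0.48: A = (b + zy)y = (14.8 + 0.48×9.48)×9.48 = 183.4 ft²; P = b + 2y√(1+z²) = 14.8 + 2×9.48×1.109 = 35.83 ft.
Hydraulic radius R = A/P = 183.4/35.83 = 5.12 ft.
Rearranging Manning's equation: n = (1.486/Q) A R^(2/3) S^(1/2) = (1.486/1080) × 183.4 × 5.12^(2/3) × √0.0012 = 0.026.

n = 0.026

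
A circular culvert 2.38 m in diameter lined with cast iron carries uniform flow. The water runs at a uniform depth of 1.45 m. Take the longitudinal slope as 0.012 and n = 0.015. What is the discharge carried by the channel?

Q = 15.8 m³/s

For a circular section of diameter D = 2.38 m at depth y = 1.45 m, the central angle is θ = 2 arccos(1 − 2y/D) = 3.582 rad. Then A = (D²/8)(θ − sin θ) = 2.838 m² and P = Dθ/2 = 4.263 m.
Hydraulic radius R = A/P = 2.838/4.263 = 0.6658 m.
Manning's equation: Q = (1/n) A R^(2/3) S^(1/2) = (1/0.015) × 2.838 × 0.6658^(2/3) × 0.012^(1/2) = 15.8 m³/s.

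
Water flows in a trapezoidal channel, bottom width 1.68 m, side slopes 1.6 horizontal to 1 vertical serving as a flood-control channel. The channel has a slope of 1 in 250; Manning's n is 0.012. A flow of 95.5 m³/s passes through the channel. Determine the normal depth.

Manning's equation rearranged: A R^(2/3) = nQ / (1·√S) = 0.012 × 95.5 / (√0.004) = 18.12.
Try y = 3 m: A R^(2/3) = 25.42 — too large.
Try y = 2.12 m: A R^(2/3) = 11.53 — too small.
Try y = 2.59 m: A R^(2/3) = 18.12 — matches.

y_n = 2.59 m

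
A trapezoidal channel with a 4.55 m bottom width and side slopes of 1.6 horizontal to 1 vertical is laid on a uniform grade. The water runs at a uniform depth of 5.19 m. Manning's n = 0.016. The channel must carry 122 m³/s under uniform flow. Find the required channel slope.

With bottom width b = 4.55 m and side slope z = 1.6: A = (b + zy)y = (4.55 + 1.6×5.19)×5.19 = 66.71 m²; P = b + 2y√(1+z²) = 4.55 + 2×5.19×1.887 = 24.13 m.
Hydraulic radius R = A/P = 66.71/24.13 = 2.764 m.
From Manning's equation, S = [nQ / (1 A R^(2/3))]² = [0.016 × 122 / (1 × 66.71 × 2.764^(2/3))]² = 0.000221.

S = 0.000221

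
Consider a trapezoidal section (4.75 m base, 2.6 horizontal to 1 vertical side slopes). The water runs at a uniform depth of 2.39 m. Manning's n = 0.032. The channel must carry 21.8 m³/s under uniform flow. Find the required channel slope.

S = 0.000432

With bottom width b = 4.75 m and side slope z = 2.6: A = (b + zy)y = (4.75 + 2.6×2.39)×2.39 = 26.2 m²; P = b + 2y√(1+z²) = 4.75 + 2×2.39×2.786 = 18.07 m.
Hydraulic radius R = A/P = 26.2/18.07 = 1.45 m.
From Manning's equation, S = [nQ / (1 A R^(2/3))]² = [0.032 × 21.8 / (1 × 26.2 × 1.45^(2/3))]² = 0.000432.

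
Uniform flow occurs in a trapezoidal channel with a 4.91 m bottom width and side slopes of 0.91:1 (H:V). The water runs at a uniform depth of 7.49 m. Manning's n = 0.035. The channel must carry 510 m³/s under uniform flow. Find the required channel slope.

S = 0.0078

With bottom width b = 4.91 m and side slope z = 0.91: A = (b + zy)y = (4.91 + 0.91×7.49)×7.49 = 87.83 m²; P = b + 2y√(1+z²) = 4.91 + 2×7.49×1.352 = 25.16 m.
Hydraulic radius R = A/P = 87.83/25.16 = 3.49 m.
From Manning's equation, S = [nQ / (1 A R^(2/3))]² = [0.035 × 510 / (1 × 87.83 × 3.49^(2/3))]² = 0.0078.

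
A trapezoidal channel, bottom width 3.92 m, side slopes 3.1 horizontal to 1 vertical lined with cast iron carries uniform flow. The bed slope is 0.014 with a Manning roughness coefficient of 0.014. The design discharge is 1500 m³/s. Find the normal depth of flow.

Manning's equation rearranged: A R^(2/3) = nQ / (1·√S) = 0.014 × 1500 / (√0.014) = 177.5.
Try y = 3.71 m: A R^(2/3) = 91.93 — short.
Try y = 5.65 m: A R^(2/3) = 250.4 — over.
Try y = 4.9 m: A R^(2/3) = 177.6 — matches.

y_n = 4.9 m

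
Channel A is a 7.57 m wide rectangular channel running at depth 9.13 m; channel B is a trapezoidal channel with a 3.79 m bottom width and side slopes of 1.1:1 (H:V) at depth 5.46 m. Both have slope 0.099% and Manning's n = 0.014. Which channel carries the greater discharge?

channel A

Channel A: Flow area A = b·y = 7.57 × 9.13 = 69.11 m². Wetted perimeter P = b + 2y = 7.57 + 2×9.13 = 25.83 m. Hydraulic radius R = A/P = 69.11/25.83 = 2.676 m. Q_A = (1/0.014)·69.11·2.676^(2/3)·√0.00099 = 299.4 m³/s.
Channel B: With bottom width b = 3.79 m and side slope z = 1.1: A = (b + zy)y = (3.79 + 1.1×5.46)×5.46 = 53.49 m²; P = b + 2y√(1+z²) = 3.79 + 2×5.46×1.487 = 20.02 m. Hydraulic radius R = A/P = 53.49/20.02 = 2.671 m. Q_B = (1/0.014)·53.49·2.671^(2/3)·√0.00099 = 231.4 m³/s.
Q_A = 299.4 m³/s vs Q_B = 231.4 m³/s, so channel A carries more.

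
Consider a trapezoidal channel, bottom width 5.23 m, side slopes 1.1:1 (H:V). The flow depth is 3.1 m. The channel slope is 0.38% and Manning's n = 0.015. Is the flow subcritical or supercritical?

supercritical

With bottom width b = 5.23 m and side slope z = 1.1: A = (b + zy)y = (5.23 + 1.1×3.1)×3.1 = 26.78 m²; P = b + 2y√(1+z²) = 5.23 + 2×3.1×1.487 = 14.45 m.
Hydraulic radius R = A/P = 26.78/14.45 = 1.854 m.
V = (1/n) R^(2/3) √S = (1/0.015) × 1.854^(2/3) × √0.0038 = 6.202 m/s. Hydraulic depth D_h = A/T = 26.78/12.05 = 2.223 m.
Froude number Fr = V/√(g·D_h) = 6.202/√(9.81×2.223) = 1.33, which is greater than 1, so the flow is supercritical.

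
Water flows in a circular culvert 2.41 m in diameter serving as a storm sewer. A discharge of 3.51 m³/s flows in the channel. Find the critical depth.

At critical depth, Q² T / (g A³) = 1, i.e. A³/T = Q²/g = 3.51²/9.81 = 1.256.
Try y = 0.734 m: A³/T = 0.7319 — short.
Try y = 0.978 m: A³/T = 2.214 — over.
Try y = 0.844 m: A³/T = 1.256 — matches.

y_c = 0.844 m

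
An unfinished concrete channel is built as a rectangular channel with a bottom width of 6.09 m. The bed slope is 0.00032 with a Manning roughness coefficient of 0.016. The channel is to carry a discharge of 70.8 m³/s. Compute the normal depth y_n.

Manning's equation rearranged: A R^(2/3) = nQ / (1·√S) = 0.016 × 70.8 / (√0.00032) = 63.33.
Trying y = 4.89 m: A R^(2/3) = 45.31 — low.
Trying y = 7.31 m: A R^(2/3) = 74.15 — high.
Trying y = 6.41 m: A R^(2/3) = 63.29 — matches.

y_n = 6.41 m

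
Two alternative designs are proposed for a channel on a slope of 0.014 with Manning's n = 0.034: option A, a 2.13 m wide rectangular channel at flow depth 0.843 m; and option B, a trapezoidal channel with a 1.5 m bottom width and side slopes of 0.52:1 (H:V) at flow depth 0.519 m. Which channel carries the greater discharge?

channel A

Channel A: Flow area A = b·y = 2.13 × 0.843 = 1.796 m². Wetted perimeter P = b + 2y = 2.13 + 2×0.843 = 3.816 m. Hydraulic radius R = A/P = 1.796/3.816 = 0.4705 m. Q_A = (1/0.034)·1.796·0.4705^(2/3)·√0.014 = 3.78 m³/s.
Channel B: With bottom width b = 1.5 m and side slope z = 0.52: A = (b + zy)y = (1.5 + 0.52×0.519)×0.519 = 0.9186 m²; P = b + 2y√(1+z²) = 1.5 + 2×0.519×1.127 = 2.67 m. Hydraulic radius R = A/P = 0.9186/2.67 = 0.344 m. Q_B = (1/0.034)·0.9186·0.344^(2/3)·√0.014 = 1.57 m³/s.
Q_A = 3.78 m³/s vs Q_B = 1.57 m³/s, so channel A carries more.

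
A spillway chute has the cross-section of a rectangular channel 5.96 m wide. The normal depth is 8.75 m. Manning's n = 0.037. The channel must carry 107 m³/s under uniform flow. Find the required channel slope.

S = 0.00199

Flow area A = b·y = 5.96 × 8.75 = 52.15 m². Wetted perimeter P = b + 2y = 5.96 + 2×8.75 = 23.46 m.
Hydraulic radius R = A/P = 52.15/23.46 = 2.223 m.
From Manning's equation, S = [nQ / (1 A R^(2/3))]² = [0.037 × 107 / (1 × 52.15 × 2.223^(2/3))]² = 0.00199.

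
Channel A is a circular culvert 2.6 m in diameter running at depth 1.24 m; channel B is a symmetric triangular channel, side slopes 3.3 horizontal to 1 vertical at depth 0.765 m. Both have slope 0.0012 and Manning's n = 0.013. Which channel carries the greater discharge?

channel A

Channel A: For a circular section of diameter D = 2.6 m at depth y = 1.24 m, the central angle is θ = 2 arccos(1 − 2y/D) = 3.049 rad. Then A = (D²/8)(θ − sin θ) = 2.499 m² and P = Dθ/2 = 3.964 m. Hydraulic radius R = A/P = 2.499/3.964 = 0.6303 m. Q_A = (1/0.013)·2.499·0.6303^(2/3)·√0.0012 = 4.895 m³/s.
Channel B: For a triangular section with side slope z = 3.3: A = zy² = 3.3×0.765² = 1.931 m²; P = 2y√(1+z²) = 2×0.765×3.448 = 5.276 m. Hydraulic radius R = A/P = 1.931/5.276 = 0.3661 m. Q_B = (1/0.013)·1.931·0.3661^(2/3)·√0.0012 = 2.633 m³/s.
Q_A = 4.895 m³/s vs Q_B = 2.633 m³/s, so channel A carries more.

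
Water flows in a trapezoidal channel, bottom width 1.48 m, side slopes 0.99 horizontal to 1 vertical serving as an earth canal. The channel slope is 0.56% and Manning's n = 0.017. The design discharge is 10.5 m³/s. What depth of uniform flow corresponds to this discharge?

y_n = 1.19 m

Manning's equation rearranged: A R^(2/3) = nQ / (1·√S) = 0.017 × 10.5 / (√0.0056) = 2.385.
Try y = 0.852 m: A R^(2/3) = 1.264 — too small.
Try y = 1.36 m: A R^(2/3) = 3.1 — too large.
Try y = 1.19 m: A R^(2/3) = 2.386 — ≈ 2.385.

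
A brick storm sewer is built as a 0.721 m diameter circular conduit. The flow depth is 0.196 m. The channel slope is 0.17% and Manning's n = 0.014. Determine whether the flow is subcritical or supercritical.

For a circular section of diameter D = 0.721 m at depth y = 0.196 m, the central angle is θ = 2 arccos(1 − 2y/D) = 2.194 rad. Then A = (D²/8)(θ − sin θ) = 0.08979 m² and P = Dθ/2 = 0.7909 m.
Hydraulic radius R = A/P = 0.08979/0.7909 = 0.1135 m.
V = (1/n) R^(2/3) √S = (1/0.014) × 0.1135^(2/3) × √0.0017 = 0.6905 m/s. Hydraulic depth D_h = A/T = 0.08979/0.6416 = 0.14 m.
Froude number Fr = V/√(g·D_h) = 0.6905/√(9.81×0.14) = 0.589, which is less than 1, so the flow is subcritical.

subcritical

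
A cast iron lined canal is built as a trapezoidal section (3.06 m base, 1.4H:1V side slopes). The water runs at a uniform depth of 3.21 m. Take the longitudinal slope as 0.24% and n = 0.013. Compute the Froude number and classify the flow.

supercritical

With bottom width b = 3.06 m and side slope z = 1.4: A = (b + zy)y = (3.06 + 1.4×3.21)×3.21 = 24.25 m²; P = b + 2y√(1+z²) = 3.06 + 2×3.21×1.72 = 14.11 m.
Hydraulic radius R = A/P = 24.25/14.11 = 1.719 m.
V = (1/n) R^(2/3) √S = (1/0.013) × 1.719^(2/3) × √0.0024 = 5.408 m/s. Hydraulic depth D_h = A/T = 24.25/12.05 = 2.013 m.
Froude number Fr = V/√(g·D_h) = 5.408/√(9.81×2.013) = 1.22, which is greater than 1, so the flow is supercritical.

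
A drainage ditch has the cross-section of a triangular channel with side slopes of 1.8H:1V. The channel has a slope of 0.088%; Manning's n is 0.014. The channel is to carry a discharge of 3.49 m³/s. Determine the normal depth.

Manning's equation rearranged: A R^(2/3) = nQ / (1·√S) = 0.014 × 3.49 / (√0.00088) = 1.647.
Trying y = 0.856 m: A R^(2/3) = 0.6848 — short.
Trying y = 1.47 m: A R^(2/3) = 2.896 — over.
Trying y = 1.19 m: A R^(2/3) = 1.649 — ≈ 1.647.

y_n = 1.19 m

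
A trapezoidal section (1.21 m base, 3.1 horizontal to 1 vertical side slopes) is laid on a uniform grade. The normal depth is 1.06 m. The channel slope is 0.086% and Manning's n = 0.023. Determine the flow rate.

Q = 4.26 m³/s

With bottom width b = 1.21 m and side slope z = 3.1: A = (b + zy)y = (1.21 + 3.1×1.06)×1.06 = 4.766 m²; P = b + 2y√(1+z²) = 1.21 + 2×1.06×3.257 = 8.115 m.
Hydraulic radius R = A/P = 4.766/8.115 = 0.5872 m.
Manning's equation: Q = (1/n) A R^(2/3) S^(1/2) = (1/0.023) × 4.766 × 0.5872^(2/3) × 0.00086^(1/2) = 4.26 m³/s.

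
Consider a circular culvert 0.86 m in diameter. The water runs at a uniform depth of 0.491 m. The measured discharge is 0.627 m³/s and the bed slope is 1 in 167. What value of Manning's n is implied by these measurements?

For a circular section of diameter D = 0.86 m at depth y = 0.491 m, the central angle is θ = 2 arccos(1 − 2y/D) = 3.426 rad. Then A = (D²/8)(θ − sin θ) = 0.3427 m² and P = Dθ/2 = 1.473 m.
Hydraulic radius R = A/P = 0.3427/1.473 = 0.2326 m.
Rearranging Manning's equation: n = (1/Q) A R^(2/3) S^(1/2) = (1/0.627) × 0.3427 × 0.2326^(2/3) × √0.005988 = 0.016.

n = 0.016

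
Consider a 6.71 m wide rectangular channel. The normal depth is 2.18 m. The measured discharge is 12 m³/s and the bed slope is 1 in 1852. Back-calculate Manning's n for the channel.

Flow area A = b·y = 6.71 × 2.18 = 14.63 m². Wetted perimeter P = b + 2y = 6.71 + 2×2.18 = 11.07 m.
Hydraulic radius R = A/P = 14.63/11.07 = 1.321 m.
Rearranging Manning's equation: n = (1/Q) A R^(2/3) S^(1/2) = (1/12) × 14.63 × 1.321^(2/3) × √0.00054 = 0.0341.

n = 0.0341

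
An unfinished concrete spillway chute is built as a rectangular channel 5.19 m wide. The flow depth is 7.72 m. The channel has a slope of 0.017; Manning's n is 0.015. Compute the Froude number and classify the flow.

Flow area A = b·y = 5.19 × 7.72 = 40.07 m². Wetted perimeter P = b + 2y = 5.19 + 2×7.72 = 20.63 m.
Hydraulic radius R = A/P = 40.07/20.63 = 1.942 m.
V = (1/n) R^(2/3) √S = (1/0.015) × 1.942^(2/3) × √0.017 = 13.53 m/s. Hydraulic depth D_h = A/T = 40.07/5.19 = 7.72 m.
Froude number Fr = V/√(g·D_h) = 13.53/√(9.81×7.72) = 1.55, which is greater than 1, so the flow is supercritical.

supercritical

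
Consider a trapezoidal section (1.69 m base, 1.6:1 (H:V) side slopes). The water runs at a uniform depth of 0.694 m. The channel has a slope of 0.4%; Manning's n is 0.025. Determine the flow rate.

With bottom width b = 1.69 m and side slope z = 1.6: A = (b + zy)y = (1.69 + 1.6×0.694)×0.694 = 1.943 m²; P = b + 2y√(1+z²) = 1.69 + 2×0.694×1.887 = 4.309 m.
Hydraulic radius R = A/P = 1.943/4.309 = 0.451 m.
Manning's equation: Q = (1/n) A R^(2/3) S^(1/2) = (1/0.025) × 1.943 × 0.451^(2/3) × 0.004^(1/2) = 2.89 m³/s.

Q = 2.89 m³/s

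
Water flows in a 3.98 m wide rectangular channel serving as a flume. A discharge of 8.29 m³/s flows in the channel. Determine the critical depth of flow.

For a rectangular channel, critical depth y_c = (q²/g)^(1/3) where q = Q/b = 8.29/3.98 = 2.083 m²/s.
So y_c = (2.083²/9.81)^(1/3) = 0.762 m.

y_c = 0.762 m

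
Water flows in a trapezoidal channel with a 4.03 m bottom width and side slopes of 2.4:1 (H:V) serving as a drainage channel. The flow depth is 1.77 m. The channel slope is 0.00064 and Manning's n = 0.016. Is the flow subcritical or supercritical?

With bottom width b = 4.03 m and side slope z = 2.4: A = (b + zy)y = (4.03 + 2.4×1.77)×1.77 = 14.65 m²; P = b + 2y√(1+z²) = 4.03 + 2×1.77×2.6 = 13.23 m.
Hydraulic radius R = A/P = 14.65/13.23 = 1.107 m.
V = (1/n) R^(2/3) √S = (1/0.016) × 1.107^(2/3) × √0.00064 = 1.692 m/s. Hydraulic depth D_h = A/T = 14.65/12.53 = 1.17 m.
Froude number Fr = V/√(g·D_h) = 1.692/√(9.81×1.17) = 0.5, which is less than 1, so the flow is subcritical.

subcritical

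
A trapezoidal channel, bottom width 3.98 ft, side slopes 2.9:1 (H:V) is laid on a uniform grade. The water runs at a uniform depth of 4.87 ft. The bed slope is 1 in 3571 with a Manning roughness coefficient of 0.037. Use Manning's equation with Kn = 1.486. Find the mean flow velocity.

V = 1.27 ft/s

With bottom width b = 3.98 ft and side slope z = 2.9: A = (b + zy)y = (3.98 + 2.9×4.87)×4.87 = 88.16 ft²; P = b + 2y√(1+z²) = 3.98 + 2×4.87×3.068 = 33.86 ft.
Hydraulic radius R = A/P = 88.16/33.86 = 2.604 ft.
From Manning's equation, V = (1.486/n) R^(2/3) S^(1/2) = (1.486/0.037) × 2.604^(2/3) × 0.00028^(1/2) = 1.27 ft/s.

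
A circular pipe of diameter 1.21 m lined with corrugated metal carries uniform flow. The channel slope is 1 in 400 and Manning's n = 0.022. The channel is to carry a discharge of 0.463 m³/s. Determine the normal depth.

Manning's equation rearranged: A R^(2/3) = nQ / (1·√S) = 0.022 × 0.463 / (√0.0025) = 0.2037.
Try y = 0.587 m: A R^(2/3) = 0.2461 — too large.
Try y = 0.445 m: A R^(2/3) = 0.1495 — too small.
Try y = 0.527 m: A R^(2/3) = 0.2037 — close enough.

y_n = 0.527 m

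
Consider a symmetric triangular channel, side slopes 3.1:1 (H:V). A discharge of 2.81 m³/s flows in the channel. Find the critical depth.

y_c = 0.7 m

At critical depth, Q² T / (g A³) = 1, i.e. A³/T = Q²/g = 2.81²/9.81 = 0.8049.
Trying y = 0.531 m: A³/T = 0.2028 — short.
Trying y = 0.821 m: A³/T = 1.792 — over.
Trying y = 0.7 m: A³/T = 0.8076 — close enough.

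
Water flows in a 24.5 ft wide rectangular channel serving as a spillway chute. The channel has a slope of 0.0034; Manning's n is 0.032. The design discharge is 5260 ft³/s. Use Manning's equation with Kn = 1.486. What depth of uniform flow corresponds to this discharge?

Manning's equation rearranged: A R^(2/3) = nQ / (1.486·√S) = 0.032 × 5260 / (1.486 × √0.0034) = 1943.
Try y = 25.9 ft: A R^(2/3) = 2605 — too large.
Try y = 15.7 ft: A R^(2/3) = 1392 — too small.
Try y = 20.4 ft: A R^(2/3) = 1941 — close enough.

y_n = 20.4 ft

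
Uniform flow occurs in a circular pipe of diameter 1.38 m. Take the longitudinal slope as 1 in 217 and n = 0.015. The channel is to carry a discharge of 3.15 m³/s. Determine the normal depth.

Manning's equation rearranged: A R^(2/3) = nQ / (1·√S) = 0.015 × 3.15 / (√0.004608) = 0.696.
Try y = 1.28 m: A R^(2/3) = 0.7908 — too large.
Try y = 0.822 m: A R^(2/3) = 0.4888 — too small.
Try y = 1.07 m: A R^(2/3) = 0.6964 — close enough.

y_n = 1.07 m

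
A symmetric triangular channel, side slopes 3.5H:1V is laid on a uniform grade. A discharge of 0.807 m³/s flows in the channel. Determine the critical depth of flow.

y_c = 0.405 m

At critical depth, Q² T / (g A³) = 1, i.e. A³/T = Q²/g = 0.807²/9.81 = 0.06639.
At y = 0.505 m: A³/T = 0.2012 — too large.
At y = 0.331 m: A³/T = 0.02434 — too small.
At y = 0.405 m: A³/T = 0.06674 — matches.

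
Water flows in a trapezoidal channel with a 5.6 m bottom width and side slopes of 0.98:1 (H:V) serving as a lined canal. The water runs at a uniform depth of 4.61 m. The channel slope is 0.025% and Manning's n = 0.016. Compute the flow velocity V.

V = 1.83 m/s

With bottom width b = 5.6 m and side slope z = 0.98: A = (b + zy)y = (5.6 + 0.98×4.61)×4.61 = 46.64 m²; P = b + 2y√(1+z²) = 5.6 + 2×4.61×1.4 = 18.51 m.
Hydraulic radius R = A/P = 46.64/18.51 = 2.52 m.
From Manning's equation, V = (1/n) R^(2/3) S^(1/2) = (1/0.016) × 2.52^(2/3) × 0.00025^(1/2) = 1.83 m/s.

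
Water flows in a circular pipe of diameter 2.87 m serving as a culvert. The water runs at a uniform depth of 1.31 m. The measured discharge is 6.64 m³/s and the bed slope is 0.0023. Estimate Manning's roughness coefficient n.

For a circular section of diameter D = 2.87 m at depth y = 1.31 m, the central angle is θ = 2 arccos(1 − 2y/D) = 2.967 rad. Then A = (D²/8)(θ − sin θ) = 2.876 m² and P = Dθ/2 = 4.258 m.
Hydraulic radius R = A/P = 2.876/4.258 = 0.6755 m.
Rearranging Manning's equation: n = (1/Q) A R^(2/3) S^(1/2) = (1/6.64) × 2.876 × 0.6755^(2/3) × √0.0023 = 0.016.

n = 0.016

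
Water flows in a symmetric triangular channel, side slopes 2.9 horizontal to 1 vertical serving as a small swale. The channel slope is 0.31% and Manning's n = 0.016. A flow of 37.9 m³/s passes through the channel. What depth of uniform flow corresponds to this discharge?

y_n = 1.98 m

Manning's equation rearranged: A R^(2/3) = nQ / (1·√S) = 0.016 × 37.9 / (√0.0031) = 10.89.
Trying y = 2.5 m: A R^(2/3) = 20.26 — over.
Trying y = 1.48 m: A R^(2/3) = 5.006 — short.
Trying y = 1.98 m: A R^(2/3) = 10.88 — ≈ 10.89.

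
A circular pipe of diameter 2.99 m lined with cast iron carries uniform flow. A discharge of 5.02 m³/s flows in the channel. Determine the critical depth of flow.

At critical depth, Q² T / (g A³) = 1, i.e. A³/T = Q²/g = 5.02²/9.81 = 2.569.
Trying y = 1.16 m: A³/T = 5.476 — too large.
Trying y = 0.706 m: A³/T = 0.7995 — too small.
Trying y = 0.953 m: A³/T = 2.566 — close enough.

y_c = 0.953 m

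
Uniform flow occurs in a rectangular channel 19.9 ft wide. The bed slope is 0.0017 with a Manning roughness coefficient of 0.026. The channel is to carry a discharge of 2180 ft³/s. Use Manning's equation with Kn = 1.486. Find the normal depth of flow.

y_n = 14.3 ft

Manning's equation rearranged: A R^(2/3) = nQ / (1.486·√S) = 0.026 × 2180 / (1.486 × √0.0017) = 925.1.
At y = 11 ft: A R^(2/3) = 659.1 — low.
At y = 16.6 ft: A R^(2/3) = 1117 — high.
At y = 14.3 ft: A R^(2/3) = 925.7 — matches.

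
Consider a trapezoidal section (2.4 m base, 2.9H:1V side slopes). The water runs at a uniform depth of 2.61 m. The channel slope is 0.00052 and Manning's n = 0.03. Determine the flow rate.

With bottom width b = 2.4 m and side slope z = 2.9: A = (b + zy)y = (2.4 + 2.9×2.61)×2.61 = 26.02 m²; P = b + 2y√(1+z²) = 2.4 + 2×2.61×3.068 = 18.41 m.
Hydraulic radius R = A/P = 26.02/18.41 = 1.413 m.
Manning's equation: Q = (1/n) A R^(2/3) S^(1/2) = (1/0.03) × 26.02 × 1.413^(2/3) × 0.00052^(1/2) = 24.9 m³/s.

Q = 24.9 m³/s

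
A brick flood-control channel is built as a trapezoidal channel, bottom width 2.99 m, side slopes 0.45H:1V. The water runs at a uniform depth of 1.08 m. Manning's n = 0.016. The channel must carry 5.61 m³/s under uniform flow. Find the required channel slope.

With bottom width b = 2.99 m and side slope z = 0.45: A = (b + zy)y = (2.99 + 0.45×1.08)×1.08 = 3.754 m²; P = b + 2y√(1+z²) = 2.99 + 2×1.08×1.097 = 5.359 m.
Hydraulic radius R = A/P = 3.754/5.359 = 0.7006 m.
From Manning's equation, S = [nQ / (1 A R^(2/3))]² = [0.016 × 5.61 / (1 × 3.754 × 0.7006^(2/3))]² = 0.000919.

S = 0.000919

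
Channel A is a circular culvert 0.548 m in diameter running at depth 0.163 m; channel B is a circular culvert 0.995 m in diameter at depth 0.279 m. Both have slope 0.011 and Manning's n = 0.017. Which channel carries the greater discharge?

channel B

Channel A: For a circular section of diameter D = 0.548 m at depth y = 0.163 m, the central angle is θ = 2 arccos(1 − 2y/D) = 2.307 rad. Then A = (D²/8)(θ − sin θ) = 0.05881 m² and P = Dθ/2 = 0.6322 m. Hydraulic radius R = A/P = 0.05881/0.6322 = 0.09302 m. Q_A = (1/0.017)·0.05881·0.09302^(2/3)·√0.011 = 0.07448 m³/s.
Channel B: For a circular section of diameter D = 0.995 m at depth y = 0.279 m, the central angle is θ = 2 arccos(1 − 2y/D) = 2.232 rad. Then A = (D²/8)(θ − sin θ) = 0.1786 m² and P = Dθ/2 = 1.111 m. Hydraulic radius R = A/P = 0.1786/1.111 = 0.1608 m. Q_B = (1/0.017)·0.1786·0.1608^(2/3)·√0.011 = 0.3258 m³/s.
Q_A = 0.07448 m³/s vs Q_B = 0.3258 m³/s, so channel B carries more.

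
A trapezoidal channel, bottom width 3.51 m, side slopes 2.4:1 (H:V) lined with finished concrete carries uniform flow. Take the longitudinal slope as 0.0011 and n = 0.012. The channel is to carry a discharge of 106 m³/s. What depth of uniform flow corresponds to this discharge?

y_n = 2.78 m

Manning's equation rearranged: A R^(2/3) = nQ / (1·√S) = 0.012 × 106 / (√0.0011) = 38.35.
Try y = 3.56 m: A R^(2/3) = 66.95 — high.
Try y = 2.37 m: A R^(2/3) = 26.98 — low.
Try y = 2.78 m: A R^(2/3) = 38.33 — ≈ 38.35.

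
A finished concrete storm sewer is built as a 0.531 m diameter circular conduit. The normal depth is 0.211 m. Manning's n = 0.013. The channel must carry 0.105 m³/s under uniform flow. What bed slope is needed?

S = 0.00506

For a circular section of diameter D = 0.531 m at depth y = 0.211 m, the central angle is θ = 2 arccos(1 − 2y/D) = 2.728 rad. Then A = (D²/8)(θ − sin θ) = 0.08199 m² and P = Dθ/2 = 0.7243 m.
Hydraulic radius R = A/P = 0.08199/0.7243 = 0.1132 m.
From Manning's equation, S = [nQ / (1 A R^(2/3))]² = [0.013 × 0.105 / (1 × 0.08199 × 0.1132^(2/3))]² = 0.00506.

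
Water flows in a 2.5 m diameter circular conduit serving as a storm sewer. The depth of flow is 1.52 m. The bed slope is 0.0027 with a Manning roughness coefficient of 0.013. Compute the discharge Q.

For a circular section of diameter D = 2.5 m at depth y = 1.52 m, the central angle is θ = 2 arccos(1 − 2y/D) = 3.577 rad. Then A = (D²/8)(θ − sin θ) = 3.124 m² and P = Dθ/2 = 4.471 m.
Hydraulic radius R = A/P = 3.124/4.471 = 0.6987 m.
Manning's equation: Q = (1/n) A R^(2/3) S^(1/2) = (1/0.013) × 3.124 × 0.6987^(2/3) × 0.0027^(1/2) = 9.83 m³/s.

Q = 9.83 m³/s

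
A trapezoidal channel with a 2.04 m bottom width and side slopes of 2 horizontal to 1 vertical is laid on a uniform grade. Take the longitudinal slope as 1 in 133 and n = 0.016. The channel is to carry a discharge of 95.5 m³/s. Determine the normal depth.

Manning's equation rearranged: A R^(2/3) = nQ / (1·√S) = 0.016 × 95.5 / (√0.007519) = 17.62.
Try y = 2.77 m: A R^(2/3) = 26.96 — too large.
Try y = 1.64 m: A R^(2/3) = 8.317 — too small.
Try y = 2.3 m: A R^(2/3) = 17.62 — close enough.

y_n = 2.3 m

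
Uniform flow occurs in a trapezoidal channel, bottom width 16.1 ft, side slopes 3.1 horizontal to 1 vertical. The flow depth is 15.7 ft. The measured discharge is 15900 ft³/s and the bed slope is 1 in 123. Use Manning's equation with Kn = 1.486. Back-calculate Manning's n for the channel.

n = 0.0359

With bottom width b = 16.1 ft and side slope z = 3.1: A = (b + zy)y = (16.1 + 3.1×15.7)×15.7 = 1017 ft²; P = b + 2y√(1+z²) = 16.1 + 2×15.7×3.257 = 118.4 ft.
Hydraulic radius R = A/P = 1017/118.4 = 8.59 ft.
Rearranging Manning's equation: n = (1.486/Q) A R^(2/3) S^(1/2) = (1.486/15900) × 1017 × 8.59^(2/3) × √0.00813 = 0.0359.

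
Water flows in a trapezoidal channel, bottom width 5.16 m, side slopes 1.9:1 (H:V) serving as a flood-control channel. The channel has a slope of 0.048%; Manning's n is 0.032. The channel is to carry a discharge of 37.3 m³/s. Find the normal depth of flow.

Manning's equation rearranged: A R^(2/3) = nQ / (1·√S) = 0.032 × 37.3 / (√0.00048) = 54.48.
Trying y = 2.27 m: A R^(2/3) = 27.45 — too small.
Trying y = 4.07 m: A R^(2/3) = 91.91 — too large.
Trying y = 3.18 m: A R^(2/3) = 54.52 — close enough.

y_n = 3.18 m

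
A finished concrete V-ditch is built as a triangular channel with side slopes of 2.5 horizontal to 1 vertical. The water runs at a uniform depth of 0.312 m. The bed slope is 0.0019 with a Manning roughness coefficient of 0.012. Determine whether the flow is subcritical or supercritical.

subcritical

For a triangular section with side slope z = 2.5: A = zy² = 2.5×0.312² = 0.2434 m²; P = 2y√(1+z²) = 2×0.312×2.693 = 1.68 m.
Hydraulic radius R = A/P = 0.2434/1.68 = 0.1448 m.
V = (1/n) R^(2/3) √S = (1/0.012) × 0.1448^(2/3) × √0.0019 = 1.002 m/s. Hydraulic depth D_h = A/T = 0.2434/1.56 = 0.156 m.
Froude number Fr = V/√(g·D_h) = 1.002/√(9.81×0.156) = 0.81, which is less than 1, so the flow is subcritical.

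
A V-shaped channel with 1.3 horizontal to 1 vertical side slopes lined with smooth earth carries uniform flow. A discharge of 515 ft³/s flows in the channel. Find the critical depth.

At critical depth, Q² T / (g A³) = 1, i.e. A³/T = Q²/g = 515²/32.2 = 8237.
Try y = 7.51 ft: A³/T = 20190 — high.
Try y = 4.69 ft: A³/T = 1917 — low.
Try y = 6.28 ft: A³/T = 8254 — close enough.

y_c = 6.28 ft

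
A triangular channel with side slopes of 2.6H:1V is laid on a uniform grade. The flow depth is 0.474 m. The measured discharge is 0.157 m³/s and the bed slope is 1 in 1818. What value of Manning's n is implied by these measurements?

n = 0.0319

For a triangular section with side slope z = 2.6: A = zy² = 2.6×0.474² = 0.5842 m²; P = 2y√(1+z²) = 2×0.474×2.786 = 2.641 m.
Hydraulic radius R = A/P = 0.5842/2.641 = 0.2212 m.
Rearranging Manning's equation: n = (1/Q) A R^(2/3) S^(1/2) = (1/0.157) × 0.5842 × 0.2212^(2/3) × √0.0005501 = 0.0319.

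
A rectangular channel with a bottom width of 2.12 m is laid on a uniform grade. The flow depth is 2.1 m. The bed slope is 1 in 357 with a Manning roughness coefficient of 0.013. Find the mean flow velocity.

Flow area A = b·y = 2.12 × 2.1 = 4.452 m². Wetted perimeter P = b + 2y = 2.12 + 2×2.1 = 6.32 m.
Hydraulic radius R = A/P = 4.452/6.32 = 0.7044 m.
From Manning's equation, V = (1/n) R^(2/3) S^(1/2) = (1/0.013) × 0.7044^(2/3) × 0.002801^(1/2) = 3.22 m/s.

V = 3.22 m/s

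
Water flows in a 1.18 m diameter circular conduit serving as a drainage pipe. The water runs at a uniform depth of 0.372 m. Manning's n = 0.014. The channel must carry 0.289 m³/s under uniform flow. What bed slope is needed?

S = 0.0015

For a circular section of diameter D = 1.18 m at depth y = 0.372 m, the central angle is θ = 2 arccos(1 − 2y/D) = 2.385 rad. Then A = (D²/8)(θ − sin θ) = 0.2955 m² and P = Dθ/2 = 1.407 m.
Hydraulic radius R = A/P = 0.2955/1.407 = 0.2101 m.
From Manning's equation, S = [nQ / (1 A R^(2/3))]² = [0.014 × 0.289 / (1 × 0.2955 × 0.2101^(2/3))]² = 0.0015.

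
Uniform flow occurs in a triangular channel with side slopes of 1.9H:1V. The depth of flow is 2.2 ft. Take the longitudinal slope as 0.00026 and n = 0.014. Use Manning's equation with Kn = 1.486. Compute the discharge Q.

Q = 15.5 ft³/s

For a triangular section with side slope z = 1.9: A = zy² = 1.9×2.2² = 9.196 ft²; P = 2y√(1+z²) = 2×2.2×2.147 = 9.447 ft.
Hydraulic radius R = A/P = 9.196/9.447 = 0.9734 ft.
Manning's equation: Q = (1.486/n) A R^(2/3) S^(1/2) = (1.486/0.014) × 9.196 × 0.9734^(2/3) × 0.00026^(1/2) = 15.5 ft³/s.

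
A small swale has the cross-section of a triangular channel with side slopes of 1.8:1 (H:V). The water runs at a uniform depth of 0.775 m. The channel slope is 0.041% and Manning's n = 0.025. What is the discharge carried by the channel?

For a triangular section with side slope z = 1.8: A = zy² = 1.8×0.775² = 1.081 m²; P = 2y√(1+z²) = 2×0.775×2.059 = 3.192 m.
Hydraulic radius R = A/P = 1.081/3.192 = 0.3387 m.
Manning's equation: Q = (1/n) A R^(2/3) S^(1/2) = (1/0.025) × 1.081 × 0.3387^(2/3) × 0.00041^(1/2) = 0.426 m³/s.

Q = 0.426 m³/s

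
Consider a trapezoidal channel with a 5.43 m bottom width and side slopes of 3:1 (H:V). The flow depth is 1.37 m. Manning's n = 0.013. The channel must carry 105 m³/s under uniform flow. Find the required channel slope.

S = 0.0121

With bottom width b = 5.43 m and side slope z = 3: A = (b + zy)y = (5.43 + 3×1.37)×1.37 = 13.07 m²; P = b + 2y√(1+z²) = 5.43 + 2×1.37×3.162 = 14.09 m.
Hydraulic radius R = A/P = 13.07/14.09 = 0.9273 m.
From Manning's equation, S = [nQ / (1 A R^(2/3))]² = [0.013 × 105 / (1 × 13.07 × 0.9273^(2/3))]² = 0.0121.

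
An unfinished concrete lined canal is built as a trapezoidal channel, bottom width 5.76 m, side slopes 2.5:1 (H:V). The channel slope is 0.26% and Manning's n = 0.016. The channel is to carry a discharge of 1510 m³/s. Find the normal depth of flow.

y_n = 7.58 m

Manning's equation rearranged: A R^(2/3) = nQ / (1·√S) = 0.016 × 1510 / (√0.0026) = 473.8.
At y = 9.08 m: A R^(2/3) = 728 — over.
At y = 6.25 m: A R^(2/3) = 301.7 — short.
At y = 7.58 m: A R^(2/3) = 473.6 — ≈ 473.8.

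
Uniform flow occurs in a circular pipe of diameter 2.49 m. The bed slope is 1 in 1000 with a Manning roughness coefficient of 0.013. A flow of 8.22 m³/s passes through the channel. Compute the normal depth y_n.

y_n = 1.94 m

Manning's equation rearranged: A R^(2/3) = nQ / (1·√S) = 0.013 × 8.22 / (√0.001) = 3.379.
At y = 1.36 m: A R^(2/3) = 2.056 — short.
At y = 2.13 m: A R^(2/3) = 3.675 — over.
At y = 1.94 m: A R^(2/3) = 3.378 — ≈ 3.379.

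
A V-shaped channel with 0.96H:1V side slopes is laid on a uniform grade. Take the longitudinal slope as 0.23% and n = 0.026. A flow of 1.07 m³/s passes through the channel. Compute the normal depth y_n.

Manning's equation rearranged: A R^(2/3) = nQ / (1·√S) = 0.026 × 1.07 / (√0.0023) = 0.5801.
Trying y = 1.3 m: A R^(2/3) = 0.9529 — over.
Trying y = 0.844 m: A R^(2/3) = 0.3012 — short.
Trying y = 1.08 m: A R^(2/3) = 0.5812 — close enough.

y_n = 1.08 m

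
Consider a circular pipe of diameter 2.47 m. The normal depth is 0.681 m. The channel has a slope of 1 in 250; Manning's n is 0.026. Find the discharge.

Q = 1.4 m³/s

For a circular section of diameter D = 2.47 m at depth y = 0.681 m, the central angle is θ = 2 arccos(1 − 2y/D) = 2.211 rad. Then A = (D²/8)(θ − sin θ) = 1.075 m² and P = Dθ/2 = 2.731 m.
Hydraulic radius R = A/P = 1.075/2.731 = 0.3936 m.
Manning's equation: Q = (1/n) A R^(2/3) S^(1/2) = (1/0.026) × 1.075 × 0.3936^(2/3) × 0.004^(1/2) = 1.4 m³/s.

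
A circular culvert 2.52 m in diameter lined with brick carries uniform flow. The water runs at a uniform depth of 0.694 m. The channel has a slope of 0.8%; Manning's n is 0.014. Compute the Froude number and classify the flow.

supercritical

For a circular section of diameter D = 2.52 m at depth y = 0.694 m, the central angle is θ = 2 arccos(1 − 2y/D) = 2.21 rad. Then A = (D²/8)(θ − sin θ) = 1.117 m² and P = Dθ/2 = 2.784 m.
Hydraulic radius R = A/P = 1.117/2.784 = 0.4012 m.
V = (1/n) R^(2/3) √S = (1/0.014) × 0.4012^(2/3) × √0.008 = 3.475 m/s. Hydraulic depth D_h = A/T = 1.117/2.251 = 0.4961 m.
Froude number Fr = V/√(g·D_h) = 3.475/√(9.81×0.4961) = 1.58, which is greater than 1, so the flow is supercritical.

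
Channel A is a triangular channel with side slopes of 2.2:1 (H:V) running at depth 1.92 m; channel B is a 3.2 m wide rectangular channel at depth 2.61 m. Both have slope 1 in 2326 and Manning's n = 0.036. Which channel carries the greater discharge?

channel B

Channel A: For a triangular section with side slope z = 2.2: A = zy² = 2.2×1.92² = 8.11 m²; P = 2y√(1+z²) = 2×1.92×2.417 = 9.28 m. Hydraulic radius R = A/P = 8.11/9.28 = 0.874 m. Q_A = (1/0.036)·8.11·0.874^(2/3)·√0.0004299 = 4.27 m³/s.
Channel B: Flow area A = b·y = 3.2 × 2.61 = 8.352 m². Wetted perimeter P = b + 2y = 3.2 + 2×2.61 = 8.42 m. Hydraulic radius R = A/P = 8.352/8.42 = 0.9919 m. Q_B = (1/0.036)·8.352·0.9919^(2/3)·√0.0004299 = 4.784 m³/s.
Q_A = 4.27 m³/s vs Q_B = 4.784 m³/s, so channel B carries more.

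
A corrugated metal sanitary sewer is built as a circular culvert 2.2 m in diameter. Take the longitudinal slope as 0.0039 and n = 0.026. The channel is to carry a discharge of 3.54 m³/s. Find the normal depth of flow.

y_n = 1.2 m

Manning's equation rearranged: A R^(2/3) = nQ / (1·√S) = 0.026 × 3.54 / (√0.0039) = 1.474.
At y = 1.33 m: A R^(2/3) = 1.734 — over.
At y = 1.2 m: A R^(2/3) = 1.475 — matches.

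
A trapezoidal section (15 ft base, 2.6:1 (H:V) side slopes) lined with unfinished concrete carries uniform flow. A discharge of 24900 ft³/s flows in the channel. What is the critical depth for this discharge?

At critical depth, Q² T / (g A³) = 1, i.e. A³/T = Q²/g = 24900²/32.2 = 19250000.
Trying y = 14.1 ft: A³/T = 4376000 — too small.
Trying y = 22.4 ft: A³/T = 33580000 — too large.
Trying y = 19.8 ft: A³/T = 19330000 — matches.

y_c = 19.8 ft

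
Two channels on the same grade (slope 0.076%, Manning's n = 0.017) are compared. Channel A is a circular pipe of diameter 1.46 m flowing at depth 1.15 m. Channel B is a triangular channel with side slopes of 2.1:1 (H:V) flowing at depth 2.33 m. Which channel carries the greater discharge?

Channel A: For a circular section of diameter D = 1.46 m at depth y = 1.15 m, the central angle is θ = 2 arccos(1 − 2y/D) = 4.368 rad. Then A = (D²/8)(θ − sin θ) = 1.415 m² and P = Dθ/2 = 3.188 m. Hydraulic radius R = A/P = 1.415/3.188 = 0.4437 m. Q_A = (1/0.017)·1.415·0.4437^(2/3)·√0.00076 = 1.334 m³/s.
Channel B: For a triangular section with side slope z = 2.1: A = zy² = 2.1×2.33² = 11.4 m²; P = 2y√(1+z²) = 2×2.33×2.326 = 10.84 m. Hydraulic radius R = A/P = 11.4/10.84 = 1.052 m. Q_B = (1/0.017)·11.4·1.052^(2/3)·√0.00076 = 19.12 m³/s.
Q_A = 1.334 m³/s vs Q_B = 19.12 m³/s, so channel B carries more.

channel B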